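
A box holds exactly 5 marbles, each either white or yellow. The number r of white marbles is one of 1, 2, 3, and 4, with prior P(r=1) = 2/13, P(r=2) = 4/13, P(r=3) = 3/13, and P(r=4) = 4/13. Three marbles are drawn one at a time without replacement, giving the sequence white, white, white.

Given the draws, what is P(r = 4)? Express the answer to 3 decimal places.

0.842

For each hypothesis, P(data | H) works out to: P(data | r = 1) = (1/5)(0/4) = 0; P(data | r = 2) = (2/5)(1/4)(0/3) = 0; P(data | r = 3) = (3/5)(2/4)(1/3) = 1/10; P(data | r = 4) = (4/5)(3/4)(2/3) = 2/5.
Weighting by the prior gives 2/13 · 0 = 0, 4/13 · 0 = 0, 3/13 · 1/10 = 3/130, 4/13 · 2/5 = 8/65; summing to 19/130.
Therefore the posterior P(r = 4 | data) = (8/65) / (19/130) = 16/19.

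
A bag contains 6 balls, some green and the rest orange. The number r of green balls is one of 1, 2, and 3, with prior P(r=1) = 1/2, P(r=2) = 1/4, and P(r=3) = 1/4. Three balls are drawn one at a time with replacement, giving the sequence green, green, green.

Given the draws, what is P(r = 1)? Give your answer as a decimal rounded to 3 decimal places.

The likelihood of the observed sequence under each hypothesis: P(data | r = 1) = (1/6)(1/6)(1/6) = 1/216; P(data | r = 2) = (2/6)(2/6)(2/6) = 1/27; P(data | r = 3) = (3/6)(3/6)(3/6) = 1/8.
The prior-weighted likelihoods are 1/2 · 1/216 = 1/432, 1/4 · 1/27 = 1/108, 1/4 · 1/8 = 1/32; with total 37/864.
Hence P(r = 1 | data) = (1/432) / (37/864) = 2/37.

0.054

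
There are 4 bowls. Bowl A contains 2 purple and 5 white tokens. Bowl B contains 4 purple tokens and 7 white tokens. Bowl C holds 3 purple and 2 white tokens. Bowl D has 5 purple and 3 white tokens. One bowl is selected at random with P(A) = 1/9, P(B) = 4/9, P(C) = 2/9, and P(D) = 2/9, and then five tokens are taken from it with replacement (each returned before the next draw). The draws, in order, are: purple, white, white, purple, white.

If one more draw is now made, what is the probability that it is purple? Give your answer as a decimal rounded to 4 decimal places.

0.4400

For each hypothesis, P(data | H) works out to: P(data | bowl A) = (2/7)(5/7)(5/7)(2/7)(5/7) = 0.02975; P(data | bowl B) = (4/11)(7/11)(7/11)(4/11)(7/11) = 0.034076; P(data | bowl C) = (3/5)(2/5)(2/5)(3/5)(2/5) = 0.02304; P(data | bowl D) = (5/8)(3/8)(3/8)(5/8)(3/8) = 0.020599.
Multiplying each by its prior: 1/9 · 0.02975 = 0.0033055, 4/9 · 0.034076 = 0.015145, 2/9 · 0.02304 = 0.00512, 2/9 · 0.020599 = 0.0045776; summing to 0.028148.
The posterior is then P(bowl A | data) = 0.11743, P(bowl B | data) = 0.53805, P(bowl C | data) = 0.1819, P(bowl D | data) = 0.16263.
The predictive probability is P(purple next | data) = (2/7)(0.11743) + (4/11)(0.53805) + (3/5)(0.1819) + (5/8)(0.16263) = 0.43998.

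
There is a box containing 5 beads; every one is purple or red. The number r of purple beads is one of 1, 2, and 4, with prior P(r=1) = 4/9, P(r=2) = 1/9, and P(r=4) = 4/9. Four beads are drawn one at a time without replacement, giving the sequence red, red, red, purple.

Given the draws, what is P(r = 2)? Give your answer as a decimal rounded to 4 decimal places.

Compute the likelihood of the observed sequence for each case: P(data | r = 1) = (4/5)(3/4)(2/3)(1/2) = 1/5; P(data | r = 2) = (3/5)(2/4)(1/3)(2/2) = 1/10; P(data | r = 4) = (1/5)(0/4) = 0.
Weighting by the prior gives 4/9 · 1/5 = 4/45, 1/9 · 1/10 = 1/90, 4/9 · 0 = 0; these sum to 1/10.
Hence P(r = 2 | data) = (1/90) / (1/10) = 1/9.

0.1111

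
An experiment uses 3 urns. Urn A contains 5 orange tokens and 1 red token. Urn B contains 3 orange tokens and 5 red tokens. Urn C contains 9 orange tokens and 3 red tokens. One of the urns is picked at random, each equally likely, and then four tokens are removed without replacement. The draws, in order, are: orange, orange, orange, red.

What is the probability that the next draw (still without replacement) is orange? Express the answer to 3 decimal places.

0.841

Under each hypothesis, the probability of the observed sequence is: P(data | urn A) = (5/6)(4/5)(3/4)(1/3) = 0.16667; P(data | urn B) = (3/8)(2/7)(1/6)(5/5) = 0.017857; P(data | urn C) = (9/12)(8/11)(7/10)(3/9) = 0.12727.
Multiplying each by its prior: 1/3 · 0.16667 = 0.055556, 1/3 · 0.017857 = 0.0059524, 1/3 · 0.12727 = 0.042424; these sum to 0.10393.
The posterior is then P(urn A | data) = 0.53454, P(urn B | data) = 0.057272, P(urn C | data) = 0.40819.
The predictive probability is P(orange next | data) = (1)(0.53454) + (0)(0.057272) + (3/4)(0.40819) = 0.84068.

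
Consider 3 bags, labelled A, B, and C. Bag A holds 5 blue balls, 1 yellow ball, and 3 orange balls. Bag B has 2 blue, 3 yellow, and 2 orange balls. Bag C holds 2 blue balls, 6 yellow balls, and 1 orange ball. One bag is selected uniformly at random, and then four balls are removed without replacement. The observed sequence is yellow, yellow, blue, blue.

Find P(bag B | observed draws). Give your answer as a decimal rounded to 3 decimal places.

The likelihood of the observed sequence under each hypothesis: P(data | bag A) = (1/9)(0/8) = 0; P(data | bag B) = (3/7)(2/6)(2/5)(1/4) = 0.014286; P(data | bag C) = (6/9)(5/8)(2/7)(1/6) = 0.019841.
Weighting by the prior gives 1/3 · 0 = 0, 1/3 · 0.014286 = 0.0047619, 1/3 · 0.019841 = 0.0066138; summing to 0.011376.
By Bayes' rule, P(bag B | data) = (0.0047619) / (0.011376) = 0.4186.

0.419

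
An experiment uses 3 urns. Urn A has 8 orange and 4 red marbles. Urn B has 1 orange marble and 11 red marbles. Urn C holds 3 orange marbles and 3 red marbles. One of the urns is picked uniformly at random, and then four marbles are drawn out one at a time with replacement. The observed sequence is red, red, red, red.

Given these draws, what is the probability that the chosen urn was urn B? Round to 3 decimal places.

Under each hypothesis, the probability of the observed sequence is: P(data | urn A) = (4/12)(4/12)(4/12)(4/12) = 0.012346; P(data | urn B) = (11/12)(11/12)(11/12)(11/12) = 0.70607; P(data | urn C) = (3/6)(3/6)(3/6)(3/6) = 0.0625.
Multiplying each by its prior: 1/3 · 0.012346 = 0.0041152, 1/3 · 0.70607 = 0.23536, 1/3 · 0.0625 = 0.020833; these sum to 0.2603.
So P(urn B | data) = (0.23536) / (0.2603) = 0.90416.

0.904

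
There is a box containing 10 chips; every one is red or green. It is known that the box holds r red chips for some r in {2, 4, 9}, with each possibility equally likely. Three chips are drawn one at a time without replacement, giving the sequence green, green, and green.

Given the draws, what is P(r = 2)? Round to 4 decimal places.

0.7368

The likelihood of the observed sequence under each hypothesis: P(data | r = 2) = (8/10)(7/9)(6/8) = 7/15; P(data | r = 4) = (6/10)(5/9)(4/8) = 1/6; P(data | r = 9) = (1/10)(0/9) = 0.
Weighting by the prior gives 1/3 · 7/15 = 7/45, 1/3 · 1/6 = 1/18, 1/3 · 0 = 0; these sum to 19/90.
Therefore the posterior P(r = 2 | data) = (7/45) / (19/90) = 14/19.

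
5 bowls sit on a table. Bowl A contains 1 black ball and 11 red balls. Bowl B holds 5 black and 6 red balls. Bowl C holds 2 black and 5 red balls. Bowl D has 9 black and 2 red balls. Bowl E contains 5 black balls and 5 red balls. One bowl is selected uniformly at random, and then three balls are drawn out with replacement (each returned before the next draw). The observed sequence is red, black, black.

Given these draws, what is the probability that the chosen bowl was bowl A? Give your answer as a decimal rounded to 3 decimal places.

0.015

For each hypothesis, P(data | H) works out to: P(data | bowl A) = (11/12)(1/12)(1/12) = 0.0063657; P(data | bowl B) = (6/11)(5/11)(5/11) = 0.1127; P(data | bowl C) = (5/7)(2/7)(2/7) = 0.058309; P(data | bowl D) = (2/11)(9/11)(9/11) = 0.12171; P(data | bowl E) = (5/10)(5/10)(5/10) = 0.125.
Weighting by the prior gives 1/5 · 0.0063657 = 0.0012731, 1/5 · 0.1127 = 0.022539, 1/5 · 0.058309 = 0.011662, 1/5 · 0.12171 = 0.024343, 1/5 · 0.125 = 0.025; these sum to 0.084817.
Therefore the posterior P(bowl A | data) = (0.0012731) / (0.084817) = 0.015011.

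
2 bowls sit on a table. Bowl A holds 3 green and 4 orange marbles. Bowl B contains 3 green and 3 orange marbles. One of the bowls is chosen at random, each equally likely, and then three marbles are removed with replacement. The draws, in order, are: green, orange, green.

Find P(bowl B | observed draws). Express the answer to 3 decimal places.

0.544

For each hypothesis, P(data | H) works out to: P(data | bowl A) = (3/7)(4/7)(3/7) = 0.10496; P(data | bowl B) = (3/6)(3/6)(3/6) = 0.125.
The prior-weighted likelihoods are 1/2 · 0.10496 = 0.052478, 1/2 · 0.125 = 0.0625; with total 0.11498.
Hence P(bowl B | data) = (0.0625) / (0.11498) = 0.54358.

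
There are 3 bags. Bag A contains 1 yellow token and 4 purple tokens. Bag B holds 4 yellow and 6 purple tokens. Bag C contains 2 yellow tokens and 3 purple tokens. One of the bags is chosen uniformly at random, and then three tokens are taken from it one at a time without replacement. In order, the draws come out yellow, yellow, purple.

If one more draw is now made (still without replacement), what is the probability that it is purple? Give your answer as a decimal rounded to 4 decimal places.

0.8571

For each hypothesis, P(data | H) works out to: P(data | bag A) = (1/5)(0/4) = 0; P(data | bag B) = (4/10)(3/9)(6/8) = 1/10; P(data | bag C) = (2/5)(1/4)(3/3) = 1/10.
The prior-weighted likelihoods are 1/3 · 0 = 0, 1/3 · 1/10 = 1/30, 1/3 · 1/10 = 1/30; these sum to 1/15.
Normalising, the posterior is P(bag A | data) = 0, P(bag B | data) = 1/2, P(bag C | data) = 1/2.
So P(purple next | data) = Σ P(purple next | H) P(H | data) = (5/7)(1/2) + (1)(1/2) = 6/7.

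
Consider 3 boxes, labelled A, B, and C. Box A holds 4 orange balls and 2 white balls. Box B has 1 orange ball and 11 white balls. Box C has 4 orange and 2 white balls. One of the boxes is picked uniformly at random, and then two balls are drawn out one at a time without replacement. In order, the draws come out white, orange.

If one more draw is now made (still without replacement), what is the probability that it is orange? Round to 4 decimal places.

0.6486

Under each hypothesis, the probability of the observed sequence is: P(data | box A) = (2/6)(4/5) = 4/15; P(data | box B) = (11/12)(1/11) = 1/12; P(data | box C) = (2/6)(4/5) = 4/15.
Weighting by the prior gives 1/3 · 4/15 = 4/45, 1/3 · 1/12 = 1/36, 1/3 · 4/15 = 4/45; these sum to 37/180.
Dividing through by the total gives posterior P(box A | data) = 16/37, P(box B | data) = 5/37, P(box C | data) = 16/37.
The predictive probability is P(orange next | data) = (3/4)(16/37) + (0)(5/37) + (3/4)(16/37) = 24/37.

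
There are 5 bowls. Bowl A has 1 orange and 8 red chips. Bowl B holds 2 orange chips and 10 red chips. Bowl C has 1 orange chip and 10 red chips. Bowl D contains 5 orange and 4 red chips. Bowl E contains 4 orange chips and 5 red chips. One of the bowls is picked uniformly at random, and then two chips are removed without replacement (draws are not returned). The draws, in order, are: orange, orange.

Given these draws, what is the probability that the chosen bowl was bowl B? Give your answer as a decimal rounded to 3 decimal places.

0.033

Under each hypothesis, the probability of the observed sequence is: P(data | bowl A) = (1/9)(0/8) = 0; P(data | bowl B) = (2/12)(1/11) = 1/66; P(data | bowl C) = (1/11)(0/10) = 0; P(data | bowl D) = (5/9)(4/8) = 5/18; P(data | bowl E) = (4/9)(3/8) = 1/6.
The prior-weighted likelihoods are 1/5 · 0 = 0, 1/5 · 1/66 = 1/330, 1/5 · 0 = 0, 1/5 · 5/18 = 1/18, 1/5 · 1/6 = 1/30; with total 91/990.
Hence P(bowl B | data) = (1/330) / (91/990) = 3/91.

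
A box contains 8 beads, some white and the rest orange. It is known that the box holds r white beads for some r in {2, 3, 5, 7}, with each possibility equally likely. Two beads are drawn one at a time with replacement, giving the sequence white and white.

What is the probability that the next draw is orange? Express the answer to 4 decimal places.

0.2773

Under each hypothesis, the probability of the observed sequence is: P(data | r = 2) = (2/8)(2/8) = 1/16; P(data | r = 3) = (3/8)(3/8) = 9/64; P(data | r = 5) = (5/8)(5/8) = 25/64; P(data | r = 7) = (7/8)(7/8) = 49/64.
Weighting by the prior gives 1/4 · 1/16 = 1/64, 1/4 · 9/64 = 9/256, 1/4 · 25/64 = 25/256, 1/4 · 49/64 = 49/256; with total 87/256.
The posterior is then P(r = 2 | data) = 4/87, P(r = 3 | data) = 3/29, P(r = 5 | data) = 25/87, P(r = 7 | data) = 49/87.
The predictive probability is P(orange next | data) = (3/4)(4/87) + (5/8)(3/29) + (3/8)(25/87) + (1/8)(49/87) = 193/696.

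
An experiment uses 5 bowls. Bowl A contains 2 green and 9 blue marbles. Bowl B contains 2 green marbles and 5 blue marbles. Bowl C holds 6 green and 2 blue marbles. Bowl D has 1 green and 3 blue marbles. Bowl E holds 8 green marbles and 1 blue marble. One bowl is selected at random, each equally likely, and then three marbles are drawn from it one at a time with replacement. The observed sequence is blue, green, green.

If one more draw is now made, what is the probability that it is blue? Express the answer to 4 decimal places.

0.3989

For each hypothesis, P(data | H) works out to: P(data | bowl A) = (9/11)(2/11)(2/11) = 0.027047; P(data | bowl B) = (5/7)(2/7)(2/7) = 0.058309; P(data | bowl C) = (2/8)(6/8)(6/8) = 0.14062; P(data | bowl D) = (3/4)(1/4)(1/4) = 0.046875; P(data | bowl E) = (1/9)(8/9)(8/9) = 0.087791.
The prior-weighted likelihoods are 1/5 · 0.027047 = 0.0054095, 1/5 · 0.058309 = 0.011662, 1/5 · 0.14062 = 0.028125, 1/5 · 0.046875 = 0.009375, 1/5 · 0.087791 = 0.017558; these sum to 0.07213.
Dividing through by the total gives posterior P(bowl A | data) = 0.074997, P(bowl B | data) = 0.16168, P(bowl C | data) = 0.38992, P(bowl D | data) = 0.12997, P(bowl E | data) = 0.24343.
The predictive probability is P(blue next | data) = (9/11)(0.074997) + (5/7)(0.16168) + (1/4)(0.38992) + (3/4)(0.12997) + (1/9)(0.24343) = 0.39885.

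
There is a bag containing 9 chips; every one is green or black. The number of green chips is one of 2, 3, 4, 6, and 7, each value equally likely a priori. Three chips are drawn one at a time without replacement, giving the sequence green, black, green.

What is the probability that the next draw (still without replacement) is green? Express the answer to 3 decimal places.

0.549

The likelihood of the observed sequence under each hypothesis: P(data | r = 2) = (2/9)(7/8)(1/7) = 1/36; P(data | r = 3) = (3/9)(6/8)(2/7) = 1/14; P(data | r = 4) = (4/9)(5/8)(3/7) = 5/42; P(data | r = 6) = (6/9)(3/8)(5/7) = 5/28; P(data | r = 7) = (7/9)(2/8)(6/7) = 1/6.
The prior-weighted likelihoods are 1/5 · 1/36 = 1/180, 1/5 · 1/14 = 1/70, 1/5 · 5/42 = 1/42, 1/5 · 5/28 = 1/28, 1/5 · 1/6 = 1/30; with total 71/630.
The posterior is then P(r = 2 | data) = 7/142, P(r = 3 | data) = 9/71, P(r = 4 | data) = 15/71, P(r = 6 | data) = 45/142, P(r = 7 | data) = 21/71.
The predictive probability is P(green next | data) = (0)(7/142) + (1/6)(9/71) + (1/3)(15/71) + (2/3)(45/142) + (5/6)(21/71) = 39/71.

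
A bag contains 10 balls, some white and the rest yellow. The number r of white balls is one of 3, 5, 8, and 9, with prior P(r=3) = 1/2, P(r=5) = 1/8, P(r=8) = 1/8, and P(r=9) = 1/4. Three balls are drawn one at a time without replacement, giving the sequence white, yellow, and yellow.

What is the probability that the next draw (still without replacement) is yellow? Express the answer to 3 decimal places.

0.650

For each hypothesis, P(data | H) works out to: P(data | r = 3) = (3/10)(7/9)(6/8) = 7/40; P(data | r = 5) = (5/10)(5/9)(4/8) = 5/36; P(data | r = 8) = (8/10)(2/9)(1/8) = 1/45; P(data | r = 9) = (9/10)(1/9)(0/8) = 0.
Weighting by the prior gives 1/2 · 7/40 = 7/80, 1/8 · 5/36 = 5/288, 1/8 · 1/45 = 1/360, 1/4 · 0 = 0; these sum to 31/288.
The posterior is then P(r = 3 | data) = 126/155, P(r = 5 | data) = 5/31, P(r = 8 | data) = 4/155, P(r = 9 | data) = 0.
Averaging over the posterior, P(yellow next | data) = (5/7)(126/155) + (3/7)(5/31) + (0)(4/155) = 141/217.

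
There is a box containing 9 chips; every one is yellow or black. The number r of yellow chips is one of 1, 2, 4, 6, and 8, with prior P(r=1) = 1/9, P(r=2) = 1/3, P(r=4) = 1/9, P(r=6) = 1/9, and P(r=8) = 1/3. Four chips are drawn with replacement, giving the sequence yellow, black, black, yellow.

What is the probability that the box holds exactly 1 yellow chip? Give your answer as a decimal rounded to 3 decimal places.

0.041

The likelihood of the observed sequence under each hypothesis: P(data | r = 1) = (1/9)(8/9)(8/9)(1/9) = 0.0097546; P(data | r = 2) = (2/9)(7/9)(7/9)(2/9) = 0.029873; P(data | r = 4) = (4/9)(5/9)(5/9)(4/9) = 0.060966; P(data | r = 6) = (6/9)(3/9)(3/9)(6/9) = 0.049383; P(data | r = 8) = (8/9)(1/9)(1/9)(8/9) = 0.0097546.
Multiplying each by its prior: 1/9 · 0.0097546 = 0.0010838, 1/3 · 0.029873 = 0.0099578, 1/9 · 0.060966 = 0.006774, 1/9 · 0.049383 = 0.005487, 1/3 · 0.0097546 = 0.0032515; with total 0.026554.
Hence P(r = 1 | data) = (0.0010838) / (0.026554) = 0.040816.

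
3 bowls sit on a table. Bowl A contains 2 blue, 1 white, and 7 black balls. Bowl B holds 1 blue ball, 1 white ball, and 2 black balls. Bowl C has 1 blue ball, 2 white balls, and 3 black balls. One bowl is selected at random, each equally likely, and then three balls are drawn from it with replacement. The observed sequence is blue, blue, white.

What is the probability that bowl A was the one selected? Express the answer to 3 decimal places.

0.138

For each hypothesis, P(data | H) works out to: P(data | bowl A) = (2/10)(2/10)(1/10) = 0.004; P(data | bowl B) = (1/4)(1/4)(1/4) = 0.015625; P(data | bowl C) = (1/6)(1/6)(2/6) = 0.0092593.
Weighting by the prior gives 1/3 · 0.004 = 0.0013333, 1/3 · 0.015625 = 0.0052083, 1/3 · 0.0092593 = 0.0030864; with total 0.0096281.
Hence P(bowl A | data) = (0.0013333) / (0.0096281) = 0.13848.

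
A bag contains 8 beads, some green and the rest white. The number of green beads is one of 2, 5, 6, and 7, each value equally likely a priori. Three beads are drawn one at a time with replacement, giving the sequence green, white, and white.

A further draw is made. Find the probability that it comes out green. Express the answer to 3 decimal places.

0.475

Under each hypothesis, the probability of the observed sequence is: P(data | r = 2) = (2/8)(6/8)(6/8) = 0.14062; P(data | r = 5) = (5/8)(3/8)(3/8) = 0.087891; P(data | r = 6) = (6/8)(2/8)(2/8) = 0.046875; P(data | r = 7) = (7/8)(1/8)(1/8) = 0.013672.
The prior-weighted likelihoods are 1/4 · 0.14062 = 0.035156, 1/4 · 0.087891 = 0.021973, 1/4 · 0.046875 = 0.011719, 1/4 · 0.013672 = 0.003418; summing to 0.072266.
Normalising, the posterior is P(r = 2 | data) = 0.48649, P(r = 5 | data) = 0.30405, P(r = 6 | data) = 0.16216, P(r = 7 | data) = 0.047297.
The predictive probability is P(green next | data) = (1/4)(0.48649) + (5/8)(0.30405) + (3/4)(0.16216) + (7/8)(0.047297) = 0.47466.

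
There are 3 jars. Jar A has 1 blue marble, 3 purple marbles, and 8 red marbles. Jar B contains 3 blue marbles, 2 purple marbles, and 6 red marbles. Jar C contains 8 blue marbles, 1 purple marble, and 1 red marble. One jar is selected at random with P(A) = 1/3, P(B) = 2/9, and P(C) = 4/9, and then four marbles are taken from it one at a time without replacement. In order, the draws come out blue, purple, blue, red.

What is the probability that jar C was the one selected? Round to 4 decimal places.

0.7097

The likelihood of the observed sequence under each hypothesis: P(data | jar A) = (1/12)(3/11)(0/10) = 0; P(data | jar B) = (3/11)(2/10)(2/9)(6/8) = 0.0090909; P(data | jar C) = (8/10)(1/9)(7/8)(1/7) = 0.011111.
Multiplying each by its prior: 1/3 · 0 = 0, 2/9 · 0.0090909 = 0.0020202, 4/9 · 0.011111 = 0.0049383; these sum to 0.0069585.
Therefore the posterior P(jar C | data) = (0.0049383) / (0.0069585) = 0.70968.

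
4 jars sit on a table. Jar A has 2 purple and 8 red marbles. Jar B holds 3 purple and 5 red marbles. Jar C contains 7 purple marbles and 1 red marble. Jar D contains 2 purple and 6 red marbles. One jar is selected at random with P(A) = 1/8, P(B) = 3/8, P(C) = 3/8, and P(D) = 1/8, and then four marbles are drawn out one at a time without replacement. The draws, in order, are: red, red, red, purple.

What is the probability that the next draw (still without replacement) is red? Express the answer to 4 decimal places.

0.6341

The likelihood of the observed sequence under each hypothesis: P(data | jar A) = (8/10)(7/9)(6/8)(2/7) = 0.13333; P(data | jar B) = (5/8)(4/7)(3/6)(3/5) = 0.10714; P(data | jar C) = (1/8)(0/7) = 0; P(data | jar D) = (6/8)(5/7)(4/6)(2/5) = 0.14286.
Weighting by the prior gives 1/8 · 0.13333 = 0.016667, 3/8 · 0.10714 = 0.040179, 3/8 · 0 = 0, 1/8 · 0.14286 = 0.017857; these sum to 0.074702.
Dividing through by the total gives posterior P(jar A | data) = 0.22311, P(jar B | data) = 0.53785, P(jar C | data) = 0, P(jar D | data) = 0.23904.
Averaging over the posterior, P(red next | data) = (5/6)(0.22311) + (1/2)(0.53785) + (3/4)(0.23904) = 0.63413.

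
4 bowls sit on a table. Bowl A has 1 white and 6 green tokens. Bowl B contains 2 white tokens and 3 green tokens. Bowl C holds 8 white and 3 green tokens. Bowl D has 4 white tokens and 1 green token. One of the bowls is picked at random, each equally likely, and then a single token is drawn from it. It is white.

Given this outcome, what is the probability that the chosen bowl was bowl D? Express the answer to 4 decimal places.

The likelihood of this draw under each hypothesis: P(data | bowl A) = (1/7) = 0.14286; P(data | bowl B) = (2/5) = 0.4; P(data | bowl C) = (8/11) = 0.72727; P(data | bowl D) = (4/5) = 0.8.
Multiplying each by its prior: 1/4 · 0.14286 = 0.035714, 1/4 · 0.4 = 0.1, 1/4 · 0.72727 = 0.18182, 1/4 · 0.8 = 0.2; summing to 0.51753.
By Bayes' rule, P(bowl D | data) = (0.2) / (0.51753) = 0.38645.

0.3864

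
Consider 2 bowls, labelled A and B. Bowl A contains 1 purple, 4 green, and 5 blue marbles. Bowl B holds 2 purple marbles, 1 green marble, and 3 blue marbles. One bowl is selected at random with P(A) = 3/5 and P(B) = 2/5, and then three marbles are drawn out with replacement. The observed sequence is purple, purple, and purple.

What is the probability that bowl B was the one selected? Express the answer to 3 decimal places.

Compute the likelihood of the observed sequence for each case: P(data | bowl A) = (1/10)(1/10)(1/10) = 0.001; P(data | bowl B) = (2/6)(2/6)(2/6) = 0.037037.
Multiplying each by its prior: 3/5 · 0.001 = 0.0006, 2/5 · 0.037037 = 0.014815; summing to 0.015415.
By Bayes' rule, P(bowl B | data) = (0.014815) / (0.015415) = 0.96108.

0.961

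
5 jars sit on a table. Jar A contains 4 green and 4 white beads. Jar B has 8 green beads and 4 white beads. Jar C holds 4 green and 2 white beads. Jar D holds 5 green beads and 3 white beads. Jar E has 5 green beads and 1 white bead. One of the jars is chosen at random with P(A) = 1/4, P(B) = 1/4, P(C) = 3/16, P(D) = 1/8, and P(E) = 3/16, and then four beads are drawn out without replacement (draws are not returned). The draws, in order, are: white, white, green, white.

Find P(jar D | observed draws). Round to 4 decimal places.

The likelihood of the observed sequence under each hypothesis: P(data | jar A) = (4/8)(3/7)(4/6)(2/5) = 0.057143; P(data | jar B) = (4/12)(3/11)(8/10)(2/9) = 0.016162; P(data | jar C) = (2/6)(1/5)(4/4)(0/3) = 0; P(data | jar D) = (3/8)(2/7)(5/6)(1/5) = 0.017857; P(data | jar E) = (1/6)(0/5) = 0.
The prior-weighted likelihoods are 1/4 · 0.057143 = 0.014286, 1/4 · 0.016162 = 0.0040404, 3/16 · 0 = 0, 1/8 · 0.017857 = 0.0022321, 3/16 · 0 = 0; with total 0.020558.
So P(jar D | data) = (0.0022321) / (0.020558) = 0.10858.

0.1086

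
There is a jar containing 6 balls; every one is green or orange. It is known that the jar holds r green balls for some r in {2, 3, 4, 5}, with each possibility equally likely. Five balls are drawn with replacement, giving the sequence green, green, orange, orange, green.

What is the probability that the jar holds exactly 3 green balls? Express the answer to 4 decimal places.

0.3231

Under each hypothesis, the probability of the observed sequence is: P(data | r = 2) = (2/6)(2/6)(4/6)(4/6)(2/6) = 0.016461; P(data | r = 3) = (3/6)(3/6)(3/6)(3/6)(3/6) = 0.03125; P(data | r = 4) = (4/6)(4/6)(2/6)(2/6)(4/6) = 0.032922; P(data | r = 5) = (5/6)(5/6)(1/6)(1/6)(5/6) = 0.016075.
Weighting by the prior gives 1/4 · 0.016461 = 0.0041152, 1/4 · 0.03125 = 0.0078125, 1/4 · 0.032922 = 0.0082305, 1/4 · 0.016075 = 0.0040188; these sum to 0.024177.
So P(r = 3 | data) = (0.0078125) / (0.024177) = 0.32314.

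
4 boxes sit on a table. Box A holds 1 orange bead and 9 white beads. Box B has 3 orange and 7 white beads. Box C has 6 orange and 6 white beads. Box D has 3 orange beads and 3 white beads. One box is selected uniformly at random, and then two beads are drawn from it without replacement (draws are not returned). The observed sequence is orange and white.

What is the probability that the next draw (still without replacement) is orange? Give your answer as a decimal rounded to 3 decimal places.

The likelihood of the observed sequence under each hypothesis: P(data | box A) = (1/10)(9/9) = 0.1; P(data | box B) = (3/10)(7/9) = 0.23333; P(data | box C) = (6/12)(6/11) = 0.27273; P(data | box D) = (3/6)(3/5) = 0.3.
Multiplying each by its prior: 1/4 · 0.1 = 0.025, 1/4 · 0.23333 = 0.058333, 1/4 · 0.27273 = 0.068182, 1/4 · 0.3 = 0.075; these sum to 0.22652.
Normalising, the posterior is P(box A | data) = 0.11037, P(box B | data) = 0.25753, P(box C | data) = 0.301, P(box D | data) = 0.3311.
So P(orange next | data) = Σ P(orange next | H) P(H | data) = (0)(0.11037) + (1/4)(0.25753) + (1/2)(0.301) + (1/2)(0.3311) = 0.38043.

0.380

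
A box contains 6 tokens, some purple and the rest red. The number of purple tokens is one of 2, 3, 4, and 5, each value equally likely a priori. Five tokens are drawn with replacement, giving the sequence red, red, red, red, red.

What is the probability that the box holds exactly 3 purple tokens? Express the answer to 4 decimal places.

0.1869

The likelihood of the observed sequence under each hypothesis: P(data | r = 2) = (4/6)(4/6)(4/6)(4/6)(4/6) = 0.13169; P(data | r = 3) = (3/6)(3/6)(3/6)(3/6)(3/6) = 0.03125; P(data | r = 4) = (2/6)(2/6)(2/6)(2/6)(2/6) = 0.0041152; P(data | r = 5) = (1/6)(1/6)(1/6)(1/6)(1/6) = 0.0001286.
Weighting by the prior gives 1/4 · 0.13169 = 0.032922, 1/4 · 0.03125 = 0.0078125, 1/4 · 0.0041152 = 0.0010288, 1/4 · 0.0001286 = 3.215e-05; these sum to 0.041795.
So P(r = 3 | data) = (0.0078125) / (0.041795) = 0.18692.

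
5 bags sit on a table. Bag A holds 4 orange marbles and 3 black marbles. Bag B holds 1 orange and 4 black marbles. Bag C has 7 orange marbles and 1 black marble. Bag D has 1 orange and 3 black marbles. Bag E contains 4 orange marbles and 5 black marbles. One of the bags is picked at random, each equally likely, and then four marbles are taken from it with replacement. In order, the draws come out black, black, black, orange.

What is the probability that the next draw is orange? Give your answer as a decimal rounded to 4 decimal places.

0.3263

Compute the likelihood of the observed sequence for each case: P(data | bag A) = (3/7)(3/7)(3/7)(4/7) = 0.044981; P(data | bag B) = (4/5)(4/5)(4/5)(1/5) = 0.1024; P(data | bag C) = (1/8)(1/8)(1/8)(7/8) = 0.001709; P(data | bag D) = (3/4)(3/4)(3/4)(1/4) = 0.10547; P(data | bag E) = (5/9)(5/9)(5/9)(4/9) = 0.076208.
Multiplying each by its prior: 1/5 · 0.044981 = 0.0089963, 1/5 · 0.1024 = 0.02048, 1/5 · 0.001709 = 0.0003418, 1/5 · 0.10547 = 0.021094, 1/5 · 0.076208 = 0.015242; these sum to 0.066153.
Normalising, the posterior is P(bag A | data) = 0.13599, P(bag B | data) = 0.30958, P(bag C | data) = 0.0051667, P(bag D | data) = 0.31886, P(bag E | data) = 0.2304.
Averaging over the posterior, P(orange next | data) = (4/7)(0.13599) + (1/5)(0.30958) + (7/8)(0.0051667) + (1/4)(0.31886) + (4/9)(0.2304) = 0.32626.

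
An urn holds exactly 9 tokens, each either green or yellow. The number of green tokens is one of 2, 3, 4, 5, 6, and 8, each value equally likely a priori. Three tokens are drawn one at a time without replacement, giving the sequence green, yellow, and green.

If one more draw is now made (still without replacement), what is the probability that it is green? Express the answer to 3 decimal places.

The likelihood of the observed sequence under each hypothesis: P(data | r = 2) = (2/9)(7/8)(1/7) = 1/36; P(data | r = 3) = (3/9)(6/8)(2/7) = 1/14; P(data | r = 4) = (4/9)(5/8)(3/7) = 5/42; P(data | r = 5) = (5/9)(4/8)(4/7) = 10/63; P(data | r = 6) = (6/9)(3/8)(5/7) = 5/28; P(data | r = 8) = (8/9)(1/8)(7/7) = 1/9.
Multiplying each by its prior: 1/6 · 1/36 = 1/216, 1/6 · 1/14 = 1/84, 1/6 · 5/42 = 5/252, 1/6 · 10/63 = 5/189, 1/6 · 5/28 = 5/168, 1/6 · 1/9 = 1/54; with total 1/9.
Dividing through by the total gives posterior P(r = 2 | data) = 1/24, P(r = 3 | data) = 3/28, P(r = 4 | data) = 5/28, P(r = 5 | data) = 5/21, P(r = 6 | data) = 15/56, P(r = 8 | data) = 1/6.
The predictive probability is P(green next | data) = (0)(1/24) + (1/6)(3/28) + (1/3)(5/28) + (1/2)(5/21) + (2/3)(15/56) + (1)(1/6) = 13/24.

0.542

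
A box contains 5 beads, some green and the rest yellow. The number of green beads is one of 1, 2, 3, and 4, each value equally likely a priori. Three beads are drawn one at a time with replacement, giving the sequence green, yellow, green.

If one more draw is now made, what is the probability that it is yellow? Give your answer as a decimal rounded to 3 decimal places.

0.416

Compute the likelihood of the observed sequence for each case: P(data | r = 1) = (1/5)(4/5)(1/5) = 4/125; P(data | r = 2) = (2/5)(3/5)(2/5) = 12/125; P(data | r = 3) = (3/5)(2/5)(3/5) = 18/125; P(data | r = 4) = (4/5)(1/5)(4/5) = 16/125.
The prior-weighted likelihoods are 1/4 · 4/125 = 1/125, 1/4 · 12/125 = 3/125, 1/4 · 18/125 = 9/250, 1/4 · 16/125 = 4/125; these sum to 1/10.
Dividing through by the total gives posterior P(r = 1 | data) = 2/25, P(r = 2 | data) = 6/25, P(r = 3 | data) = 9/25, P(r = 4 | data) = 8/25.
So P(yellow next | data) = Σ P(yellow next | H) P(H | data) = (4/5)(2/25) + (3/5)(6/25) + (2/5)(9/25) + (1/5)(8/25) = 52/125.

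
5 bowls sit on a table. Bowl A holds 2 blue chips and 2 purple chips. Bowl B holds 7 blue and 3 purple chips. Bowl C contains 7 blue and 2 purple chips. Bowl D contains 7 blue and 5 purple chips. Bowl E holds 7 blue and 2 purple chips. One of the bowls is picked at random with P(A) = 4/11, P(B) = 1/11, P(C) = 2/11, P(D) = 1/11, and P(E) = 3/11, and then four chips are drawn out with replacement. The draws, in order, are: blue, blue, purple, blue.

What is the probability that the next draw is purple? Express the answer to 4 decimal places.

0.3198

The likelihood of the observed sequence under each hypothesis: P(data | bowl A) = (2/4)(2/4)(2/4)(2/4) = 0.0625; P(data | bowl B) = (7/10)(7/10)(3/10)(7/10) = 0.1029; P(data | bowl C) = (7/9)(7/9)(2/9)(7/9) = 0.10456; P(data | bowl D) = (7/12)(7/12)(5/12)(7/12) = 0.082706; P(data | bowl E) = (7/9)(7/9)(2/9)(7/9) = 0.10456.
The prior-weighted likelihoods are 4/11 · 0.0625 = 0.022727, 1/11 · 0.1029 = 0.0093545, 2/11 · 0.10456 = 0.01901, 1/11 · 0.082706 = 0.0075188, 3/11 · 0.10456 = 0.028516; these sum to 0.087127.
The posterior is then P(bowl A | data) = 0.26085, P(bowl B | data) = 0.10737, P(bowl C | data) = 0.21819, P(bowl D | data) = 0.086297, P(bowl E | data) = 0.32729.
Averaging over the posterior, P(purple next | data) = (1/2)(0.26085) + (3/10)(0.10737) + (2/9)(0.21819) + (5/12)(0.086297) + (2/9)(0.32729) = 0.31981.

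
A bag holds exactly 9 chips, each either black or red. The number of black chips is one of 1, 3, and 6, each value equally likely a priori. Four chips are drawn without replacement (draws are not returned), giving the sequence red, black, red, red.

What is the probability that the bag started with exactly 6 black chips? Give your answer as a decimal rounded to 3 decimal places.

The likelihood of the observed sequence under each hypothesis: P(data | r = 1) = (8/9)(1/8)(7/7)(6/6) = 1/9; P(data | r = 3) = (6/9)(3/8)(5/7)(4/6) = 5/42; P(data | r = 6) = (3/9)(6/8)(2/7)(1/6) = 1/84.
The prior-weighted likelihoods are 1/3 · 1/9 = 1/27, 1/3 · 5/42 = 5/126, 1/3 · 1/84 = 1/252; summing to 61/756.
Therefore the posterior P(r = 6 | data) = (1/252) / (61/756) = 3/61.

0.049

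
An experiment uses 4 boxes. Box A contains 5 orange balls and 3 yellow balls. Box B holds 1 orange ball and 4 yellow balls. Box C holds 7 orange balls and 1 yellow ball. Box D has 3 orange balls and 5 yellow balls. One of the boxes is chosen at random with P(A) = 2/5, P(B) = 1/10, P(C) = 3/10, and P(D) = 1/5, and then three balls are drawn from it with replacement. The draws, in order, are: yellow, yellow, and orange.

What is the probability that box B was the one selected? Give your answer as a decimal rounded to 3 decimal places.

For each hypothesis, P(data | H) works out to: P(data | box A) = (3/8)(3/8)(5/8) = 0.087891; P(data | box B) = (4/5)(4/5)(1/5) = 0.128; P(data | box C) = (1/8)(1/8)(7/8) = 0.013672; P(data | box D) = (5/8)(5/8)(3/8) = 0.14648.
Multiplying each by its prior: 2/5 · 0.087891 = 0.035156, 1/10 · 0.128 = 0.0128, 3/10 · 0.013672 = 0.0041016, 1/5 · 0.14648 = 0.029297; summing to 0.081355.
Therefore the posterior P(box B | data) = (0.0128) / (0.081355) = 0.15734.

0.157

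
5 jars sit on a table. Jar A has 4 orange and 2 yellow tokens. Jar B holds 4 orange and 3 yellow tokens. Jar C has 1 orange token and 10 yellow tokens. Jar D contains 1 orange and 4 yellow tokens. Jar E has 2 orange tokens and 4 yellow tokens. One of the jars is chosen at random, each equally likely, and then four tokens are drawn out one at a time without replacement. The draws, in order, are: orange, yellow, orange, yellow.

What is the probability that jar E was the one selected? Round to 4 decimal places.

0.3043

For each hypothesis, P(data | H) works out to: P(data | jar A) = (4/6)(2/5)(3/4)(1/3) = 1/15; P(data | jar B) = (4/7)(3/6)(3/5)(2/4) = 3/35; P(data | jar C) = (1/11)(10/10)(0/9) = 0; P(data | jar D) = (1/5)(4/4)(0/3) = 0; P(data | jar E) = (2/6)(4/5)(1/4)(3/3) = 1/15.
Weighting by the prior gives 1/5 · 1/15 = 1/75, 1/5 · 3/35 = 3/175, 1/5 · 0 = 0, 1/5 · 0 = 0, 1/5 · 1/15 = 1/75; these sum to 23/525.
So P(jar E | data) = (1/75) / (23/525) = 7/23.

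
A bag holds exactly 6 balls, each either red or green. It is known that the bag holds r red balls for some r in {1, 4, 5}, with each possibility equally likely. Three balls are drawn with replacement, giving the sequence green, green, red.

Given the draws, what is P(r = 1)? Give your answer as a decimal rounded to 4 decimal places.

0.5435

For each hypothesis, P(data | H) works out to: P(data | r = 1) = (5/6)(5/6)(1/6) = 25/216; P(data | r = 4) = (2/6)(2/6)(4/6) = 2/27; P(data | r = 5) = (1/6)(1/6)(5/6) = 5/216.
The prior-weighted likelihoods are 1/3 · 25/216 = 25/648, 1/3 · 2/27 = 2/81, 1/3 · 5/216 = 5/648; with total 23/324.
So P(r = 1 | data) = (25/648) / (23/324) = 25/46.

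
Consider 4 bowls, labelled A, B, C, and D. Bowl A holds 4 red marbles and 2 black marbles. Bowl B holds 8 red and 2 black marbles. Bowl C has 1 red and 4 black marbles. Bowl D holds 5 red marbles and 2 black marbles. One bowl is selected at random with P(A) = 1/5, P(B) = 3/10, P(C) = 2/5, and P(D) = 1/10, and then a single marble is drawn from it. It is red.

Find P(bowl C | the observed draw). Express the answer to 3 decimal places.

0.152

Compute the likelihood of this draw for each case: P(data | bowl A) = (4/6) = 0.66667; P(data | bowl B) = (8/10) = 0.8; P(data | bowl C) = (1/5) = 0.2; P(data | bowl D) = (5/7) = 0.71429.
The prior-weighted likelihoods are 1/5 · 0.66667 = 0.13333, 3/10 · 0.8 = 0.24, 2/5 · 0.2 = 0.08, 1/10 · 0.71429 = 0.071429; with total 0.52476.
Hence P(bowl C | data) = (0.08) / (0.52476) = 0.15245.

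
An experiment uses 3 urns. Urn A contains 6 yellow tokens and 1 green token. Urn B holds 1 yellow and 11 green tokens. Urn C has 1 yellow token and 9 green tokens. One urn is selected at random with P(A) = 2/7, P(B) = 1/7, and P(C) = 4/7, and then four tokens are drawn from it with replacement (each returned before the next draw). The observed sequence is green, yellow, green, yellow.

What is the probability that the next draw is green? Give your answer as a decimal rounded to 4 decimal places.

The likelihood of the observed sequence under each hypothesis: P(data | urn A) = (1/7)(6/7)(1/7)(6/7) = 0.014994; P(data | urn B) = (11/12)(1/12)(11/12)(1/12) = 0.0058353; P(data | urn C) = (9/10)(1/10)(9/10)(1/10) = 0.0081.
Weighting by the prior gives 2/7 · 0.014994 = 0.0042839, 1/7 · 0.0058353 = 0.00083361, 4/7 · 0.0081 = 0.0046286; with total 0.0097461.
Dividing through by the total gives posterior P(urn A | data) = 0.43955, P(urn B | data) = 0.085532, P(urn C | data) = 0.47491.
The predictive probability is P(green next | data) = (1/7)(0.43955) + (11/12)(0.085532) + (9/10)(0.47491) = 0.56862.

0.5686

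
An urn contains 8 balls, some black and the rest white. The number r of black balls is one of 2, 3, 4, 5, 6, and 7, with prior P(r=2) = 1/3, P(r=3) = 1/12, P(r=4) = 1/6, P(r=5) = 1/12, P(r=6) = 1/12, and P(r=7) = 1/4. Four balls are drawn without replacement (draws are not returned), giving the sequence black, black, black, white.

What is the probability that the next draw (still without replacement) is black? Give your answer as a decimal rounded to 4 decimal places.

The likelihood of the observed sequence under each hypothesis: P(data | r = 2) = (2/8)(1/7)(0/6) = 0; P(data | r = 3) = (3/8)(2/7)(1/6)(5/5) = 1/56; P(data | r = 4) = (4/8)(3/7)(2/6)(4/5) = 2/35; P(data | r = 5) = (5/8)(4/7)(3/6)(3/5) = 3/28; P(data | r = 6) = (6/8)(5/7)(4/6)(2/5) = 1/7; P(data | r = 7) = (7/8)(6/7)(5/6)(1/5) = 1/8.
Multiplying each by its prior: 1/3 · 0 = 0, 1/12 · 1/56 = 1/672, 1/6 · 2/35 = 1/105, 1/12 · 3/28 = 1/112, 1/12 · 1/7 = 1/84, 1/4 · 1/8 = 1/32; summing to 53/840.
Normalising, the posterior is P(r = 2 | data) = 0, P(r = 3 | data) = 5/212, P(r = 4 | data) = 8/53, P(r = 5 | data) = 15/106, P(r = 6 | data) = 10/53, P(r = 7 | data) = 105/212.
The predictive probability is P(black next | data) = (0)(5/212) + (1/4)(8/53) + (1/2)(15/106) + (3/4)(10/53) + (1)(105/212) = 79/106.

0.7453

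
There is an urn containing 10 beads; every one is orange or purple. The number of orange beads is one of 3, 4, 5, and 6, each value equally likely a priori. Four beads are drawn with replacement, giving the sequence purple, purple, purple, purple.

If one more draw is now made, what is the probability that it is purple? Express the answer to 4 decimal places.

0.6276

Under each hypothesis, the probability of the observed sequence is: P(data | r = 3) = (7/10)(7/10)(7/10)(7/10) = 0.2401; P(data | r = 4) = (6/10)(6/10)(6/10)(6/10) = 0.1296; P(data | r = 5) = (5/10)(5/10)(5/10)(5/10) = 0.0625; P(data | r = 6) = (4/10)(4/10)(4/10)(4/10) = 0.0256.
The prior-weighted likelihoods are 1/4 · 0.2401 = 0.060025, 1/4 · 0.1296 = 0.0324, 1/4 · 0.0625 = 0.015625, 1/4 · 0.0256 = 0.0064; these sum to 0.11445.
Normalising, the posterior is P(r = 3 | data) = 0.52446, P(r = 4 | data) = 0.28309, P(r = 5 | data) = 0.13652, P(r = 6 | data) = 0.05592.
Averaging over the posterior, P(purple next | data) = (7/10)(0.52446) + (3/5)(0.28309) + (1/2)(0.13652) + (2/5)(0.05592) = 0.62761.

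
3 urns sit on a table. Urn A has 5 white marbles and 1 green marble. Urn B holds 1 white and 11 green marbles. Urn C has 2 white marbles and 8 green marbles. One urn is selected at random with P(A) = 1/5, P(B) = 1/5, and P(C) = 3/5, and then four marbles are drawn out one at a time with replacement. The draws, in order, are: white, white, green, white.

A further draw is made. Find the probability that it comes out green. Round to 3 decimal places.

Compute the likelihood of the observed sequence for each case: P(data | urn A) = (5/6)(5/6)(1/6)(5/6) = 0.096451; P(data | urn B) = (1/12)(1/12)(11/12)(1/12) = 0.00053048; P(data | urn C) = (2/10)(2/10)(8/10)(2/10) = 0.0064.
Multiplying each by its prior: 1/5 · 0.096451 = 0.01929, 1/5 · 0.00053048 = 0.0001061, 3/5 · 0.0064 = 0.00384; summing to 0.023236.
Dividing through by the total gives posterior P(urn A | data) = 0.83017, P(urn B | data) = 0.004566, P(urn C | data) = 0.16526.
The predictive probability is P(green next | data) = (1/6)(0.83017) + (11/12)(0.004566) + (4/5)(0.16526) = 0.27476.

0.275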